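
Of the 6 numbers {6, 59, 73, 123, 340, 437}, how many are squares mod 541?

2

(6/541) = -1 → non-residue.
(59/541) = -1 → non-residue.
(73/541) = -1 → non-residue.
(123/541) = +1 → QR.
(340/541) = -1 → non-residue.
(437/541) = +1 → QR.
Total quadratic residues among the 6: 2.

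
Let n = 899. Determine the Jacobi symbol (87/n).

0

Reciprocity: 87 ≡ 3 and 899 ≡ 3 (mod 4), so (87/899) = −(899/87).
Reduce top mod 87: now compute (29/87).
Reciprocity: 29 ≡ 1 and 87 ≡ 3 (mod 4), so (29/87) = +(87/29).
Reduce top mod 29: now compute (0/29).
Top reduces to 0: gcd > 1, so the symbol is 0.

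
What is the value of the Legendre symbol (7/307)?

Reciprocity: 7 ≡ 3 and 307 ≡ 3 (mod 4), so (7/307) = −(307/7).
Reduce top mod 7: now compute (6/7).
Pull out 2: since 7 ≡ 7 (mod 8), (2/7) = +1.
Reciprocity: 3 ≡ 3 and 7 ≡ 3 (mod 4), so (3/7) = −(7/3).
Reduce top mod 3: now compute (1/3).
Reached (1/3) = 1. Collecting the sign flips along the way, the symbol is +1.

1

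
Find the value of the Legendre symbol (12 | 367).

-1

Euler's criterion: (12/367) ≡ 12^183 (mod 367).
12^2 ≡ 144 (mod 367)
12^4 ≡ 184 (mod 367)
12^8 ≡ 92 (mod 367)
12^16 ≡ 23 (mod 367)
12^32 ≡ 162 (mod 367)
12^64 ≡ 187 (mod 367)
12^128 ≡ 104 (mod 367)
12^183 = 12^(128+32+16+4+2+1) ≡ 366 (mod 367).
Result is 366 ≡ −1, so (12/367) = −1.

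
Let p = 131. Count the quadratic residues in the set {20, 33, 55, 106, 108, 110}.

4

(20/131) = +1 → QR.
(33/131) = +1 → QR.
(55/131) = +1 → QR.
(106/131) = -1 → non-residue.
(108/131) = +1 → QR.
(110/131) = -1 → non-residue.
Total quadratic residues among the 6: 4.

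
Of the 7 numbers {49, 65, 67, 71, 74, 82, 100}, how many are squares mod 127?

5

(49/127) = +1 → QR.
(65/127) = -1 → non-residue.
(67/127) = -1 → non-residue.
(71/127) = +1 → QR.
(74/127) = +1 → QR.
(82/127) = +1 → QR.
(100/127) = +1 → QR.
Total quadratic residues among the 7: 5.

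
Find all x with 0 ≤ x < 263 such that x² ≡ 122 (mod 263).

124, 139

Since 263 ≡ 3 (mod 4), a square root of 122 is 122^((263+1)/4) = 122^66 mod 263.
Repeated squaring: 122^2≡156, 122^4≡140, 122^8≡138, 122^16≡108, 122^32≡92, 122^64≡48 (mod 263).
122^66 = 122^(64+2) ≡ 124 (mod 263).
Check: 124² = 15376 ≡ 122 (mod 263). The two roots are 124 and 139.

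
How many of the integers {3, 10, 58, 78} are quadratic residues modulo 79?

(3/79) = -1 → non-residue.
(10/79) = +1 → QR.
(58/79) = -1 → non-residue.
(78/79) = -1 → non-residue.
Total quadratic residues among the 4: 1.

1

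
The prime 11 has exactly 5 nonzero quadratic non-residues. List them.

2 6 7 8 10

Square k = 1,…,5 (k and 11−k give the same square):
1²=1, 2²=4, 3²=9, 4²≡5, 5²≡3 (mod 11).
The residues are {1, 3, 4, 5, 9}; the non-residues are the remaining 5 nonzero classes.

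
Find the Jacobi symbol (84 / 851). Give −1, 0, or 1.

-1

Pull out 2^2: since 851 ≡ 3 (mod 8), (2/851) = -1, so (2/851)^2 = +1.
Reciprocity: 21 ≡ 1 and 851 ≡ 3 (mod 4), so (21/851) = +(851/21).
Reduce top mod 21: now compute (11/21).
Reciprocity: 11 ≡ 3 and 21 ≡ 1 (mod 4), so (11/21) = +(21/11).
Reduce top mod 11: now compute (10/11).
Pull out 2: since 11 ≡ 3 (mod 8), (2/11) = -1.
Reciprocity: 5 ≡ 1 and 11 ≡ 3 (mod 4), so (5/11) = +(11/5).
Reduce top mod 5: now compute (1/5).
Reached (1/5) = 1. Collecting the sign flips along the way, the symbol is -1.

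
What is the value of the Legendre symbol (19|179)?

1

Euler's criterion: (19/179) ≡ 19^89 (mod 179).
19^2 ≡ 3 (mod 179)
19^4 ≡ 9 (mod 179)
19^8 ≡ 81 (mod 179)
19^16 ≡ 117 (mod 179)
19^32 ≡ 85 (mod 179)
19^64 ≡ 65 (mod 179)
19^89 = 19^(64+16+8+1) ≡ 1 (mod 179).
Result is 1, so (19/179) = 1.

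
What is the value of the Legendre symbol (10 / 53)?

1

Pull out 2: since 53 ≡ 5 (mod 8), (2/53) = -1.
Reciprocity: 5 ≡ 1 and 53 ≡ 1 (mod 4), so (5/53) = +(53/5).
Reduce top mod 5: now compute (3/5).
Reciprocity: 3 ≡ 3 and 5 ≡ 1 (mod 4), so (3/5) = +(5/3).
Reduce top mod 3: now compute (2/3).
Pull out 2: since 3 ≡ 3 (mod 8), (2/3) = -1.
Reached (1/3) = 1. Collecting the sign flips along the way, the symbol is +1.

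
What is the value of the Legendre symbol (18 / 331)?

Euler's criterion: (18/331) ≡ 18^165 (mod 331).
18^2 ≡ 324 (mod 331)
18^4 ≡ 49 (mod 331)
18^8 ≡ 84 (mod 331)
18^16 ≡ 105 (mod 331)
18^32 ≡ 102 (mod 331)
18^64 ≡ 143 (mod 331)
18^128 ≡ 258 (mod 331)
18^165 = 18^(128+32+4+1) ≡ 330 (mod 331).
Result is 330 ≡ −1, so (18/331) = −1.

-1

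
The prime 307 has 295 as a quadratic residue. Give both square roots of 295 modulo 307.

Since 307 ≡ 3 (mod 4), a square root of 295 is 295^((307+1)/4) = 295^77 mod 307.
Repeated squaring: 295^2≡144, 295^4≡167, 295^8≡259, 295^16≡155, 295^32≡79, 295^64≡101 (mod 307).
295^77 = 295^(64+8+4+1) ≡ 70 (mod 307).
Check: 70² = 4900 ≡ 295 (mod 307). The two roots are 70 and 237.

70, 237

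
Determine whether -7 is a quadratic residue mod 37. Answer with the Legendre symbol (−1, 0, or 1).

Euler's criterion: (-7/37) ≡ 30^18 (mod 37).
30^2 ≡ 12 (mod 37)
30^4 ≡ 33 (mod 37)
30^8 ≡ 16 (mod 37)
30^16 ≡ 34 (mod 37)
30^18 = 30^(16+2) ≡ 1 (mod 37).
Result is 1, so (-7/37) = 1.

1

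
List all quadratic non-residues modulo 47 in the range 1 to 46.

5 10 11 13 15 19 20 22 23 26 29 30 31 33 35 38 39 40 41 43 44 45 46

Square k = 1,…,23 (k and 47−k give the same square):
1²=1, 2²=4, 3²=9, 4²=16, 5²=25, 6²=36, 7²≡2, 8²≡17, 9²≡34, 10²≡6, 11²≡27, 12²≡3, 13²≡28, 14²≡8, 15²≡37, 16²≡21, 17²≡7, 18²≡42, 19²≡32, 20²≡24, 21²≡18, 22²≡14, 23²≡12 (mod 47).
The residues are {1, 2, 3, 4, 6, 7, 8, 9, 12, 14, 16, 17, 18, 21, 24, 25, 27, 28, 32, 34, 36, 37, 42}; the non-residues are the remaining 23 nonzero classes.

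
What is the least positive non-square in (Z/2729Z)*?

3

(2/2729) = +1, so 2 is a residue.
(3/2729) = −1, so 3 is the smallest positive non-residue mod 2729.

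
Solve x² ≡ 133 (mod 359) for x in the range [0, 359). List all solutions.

58, 301

Since 359 ≡ 3 (mod 4), a square root of 133 is 133^((359+1)/4) = 133^90 mod 359.
Repeated squaring: 133^2≡98, 133^4≡270, 133^8≡23, 133^16≡170, 133^32≡180, 133^64≡90 (mod 359).
133^90 = 133^(64+16+8+2) ≡ 301 (mod 359).
Check: 301² = 90601 ≡ 133 (mod 359). The two roots are 58 and 301.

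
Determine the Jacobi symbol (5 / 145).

Reciprocity: 5 ≡ 1 and 145 ≡ 1 (mod 4), so (5/145) = +(145/5).
Reduce top mod 5: now compute (0/5).
Top reduces to 0: gcd > 1, so the symbol is 0.

0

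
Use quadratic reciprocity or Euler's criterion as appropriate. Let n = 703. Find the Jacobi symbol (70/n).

-1

Pull out 2: since 703 ≡ 7 (mod 8), (2/703) = +1.
Reciprocity: 35 ≡ 3 and 703 ≡ 3 (mod 4), so (35/703) = −(703/35).
Reduce top mod 35: now compute (3/35).
Reciprocity: 3 ≡ 3 and 35 ≡ 3 (mod 4), so (3/35) = −(35/3).
Reduce top mod 3: now compute (2/3).
Pull out 2: since 3 ≡ 3 (mod 8), (2/3) = -1.
Reached (1/3) = 1. Collecting the sign flips along the way, the symbol is -1.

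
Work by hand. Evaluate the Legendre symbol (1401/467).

0

First reduce: 1401 ≡ 0 (mod 467).
Top reduces to 0: gcd > 1, so the symbol is 0.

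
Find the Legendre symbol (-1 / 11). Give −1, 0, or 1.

-1

Euler's criterion: (-1/11) ≡ 10^5 (mod 11).
10^2 ≡ 1 (mod 11)
10^4 ≡ 1 (mod 11)
10^5 = 10^(4+1) ≡ 10 (mod 11).
Result is 10 ≡ −1, so (-1/11) = −1.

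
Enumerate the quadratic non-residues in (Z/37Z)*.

2 5 6 8 13 14 15 17 18 19 20 22 23 24 29 31 32 35

Square k = 1,…,18 (k and 37−k give the same square):
1²=1, 2²=4, 3²=9, 4²=16, 5²=25, 6²=36, 7²≡12, 8²≡27, 9²≡7, 10²≡26, 11²≡10, 12²≡33, 13²≡21, 14²≡11, 15²≡3, 16²≡34, 17²≡30, 18²≡28 (mod 37).
The residues are {1, 3, 4, 7, 9, 10, 11, 12, 16, 21, 25, 26, 27, 28, 30, 33, 34, 36}; the non-residues are the remaining 18 nonzero classes.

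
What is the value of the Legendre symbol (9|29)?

Euler's criterion: (9/29) ≡ 9^14 (mod 29).
9^2 ≡ 23 (mod 29)
9^4 ≡ 7 (mod 29)
9^8 ≡ 20 (mod 29)
9^14 = 9^(8+4+2) ≡ 1 (mod 29).
Result is 1, so (9/29) = 1.

1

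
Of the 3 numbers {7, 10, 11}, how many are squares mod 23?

0

(7/23) = -1 → non-residue.
(10/23) = -1 → non-residue.
(11/23) = -1 → non-residue.
Total quadratic residues among the 3: 0.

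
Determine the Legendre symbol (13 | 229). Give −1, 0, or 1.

Reciprocity: 13 ≡ 1 and 229 ≡ 1 (mod 4), so (13/229) = +(229/13).
Reduce top mod 13: now compute (8/13).
Pull out 2^3: since 13 ≡ 5 (mod 8), (2/13) = -1, so (2/13)^3 = -1.
Reached (1/13) = 1. Collecting the sign flips along the way, the symbol is -1.

-1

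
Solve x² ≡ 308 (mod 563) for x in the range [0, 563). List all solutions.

172, 391

Since 563 ≡ 3 (mod 4), a square root of 308 is 308^((563+1)/4) = 308^141 mod 563.
Repeated squaring: 308^2≡280, 308^4≡143, 308^8≡181, 308^16≡107, 308^32≡189, 308^64≡252, 308^128≡448 (mod 563).
308^141 = 308^(128+8+4+1) ≡ 391 (mod 563).
Check: 391² = 152881 ≡ 308 (mod 563). The two roots are 172 and 391.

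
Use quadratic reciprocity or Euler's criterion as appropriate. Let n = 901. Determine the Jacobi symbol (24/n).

-1

Pull out 2^3: since 901 ≡ 5 (mod 8), (2/901) = -1, so (2/901)^3 = -1.
Reciprocity: 3 ≡ 3 and 901 ≡ 1 (mod 4), so (3/901) = +(901/3).
Reduce top mod 3: now compute (1/3).
Reached (1/3) = 1. Collecting the sign flips along the way, the symbol is -1.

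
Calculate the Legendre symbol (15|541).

Euler's criterion: (15/541) ≡ 15^270 (mod 541).
15^2 ≡ 225 (mod 541)
15^4 ≡ 312 (mod 541)
15^8 ≡ 505 (mod 541)
15^16 ≡ 214 (mod 541)
15^32 ≡ 352 (mod 541)
15^64 ≡ 15 (mod 541)
15^128 ≡ 225 (mod 541)
15^256 ≡ 312 (mod 541)
15^270 = 15^(256+8+4+2) ≡ 1 (mod 541).
Result is 1, so (15/541) = 1.

1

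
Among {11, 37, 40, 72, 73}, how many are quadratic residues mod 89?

(11/89) = +1 → QR.
(37/89) = -1 → non-residue.
(40/89) = +1 → QR.
(72/89) = +1 → QR.
(73/89) = +1 → QR.
Total quadratic residues among the 5: 4.

4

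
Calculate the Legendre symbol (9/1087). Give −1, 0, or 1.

Reciprocity: 9 ≡ 1 and 1087 ≡ 3 (mod 4), so (9/1087) = +(1087/9).
Reduce top mod 9: now compute (7/9).
Reciprocity: 7 ≡ 3 and 9 ≡ 1 (mod 4), so (7/9) = +(9/7).
Reduce top mod 7: now compute (2/7).
Pull out 2: since 7 ≡ 7 (mod 8), (2/7) = +1.
Reached (1/7) = 1. Collecting the sign flips along the way, the symbol is +1.

1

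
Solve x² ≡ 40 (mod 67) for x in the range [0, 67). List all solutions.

24, 43

Since 67 ≡ 3 (mod 4), a square root of 40 is 40^((67+1)/4) = 40^17 mod 67.
Repeated squaring: 40^2≡59, 40^4≡64, 40^8≡9, 40^16≡14 (mod 67).
40^17 = 40^(16+1) ≡ 24 (mod 67).
Check: 24² = 576 ≡ 40 (mod 67). The two roots are 24 and 43.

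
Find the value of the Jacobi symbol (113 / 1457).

Reciprocity: 113 ≡ 1 and 1457 ≡ 1 (mod 4), so (113/1457) = +(1457/113).
Reduce top mod 113: now compute (101/113).
Reciprocity: 101 ≡ 1 and 113 ≡ 1 (mod 4), so (101/113) = +(113/101).
Reduce top mod 101: now compute (12/101).
Pull out 2^2: since 101 ≡ 5 (mod 8), (2/101) = -1, so (2/101)^2 = +1.
Reciprocity: 3 ≡ 3 and 101 ≡ 1 (mod 4), so (3/101) = +(101/3).
Reduce top mod 3: now compute (2/3).
Pull out 2: since 3 ≡ 3 (mod 8), (2/3) = -1.
Reached (1/3) = 1. Collecting the sign flips along the way, the symbol is -1.

-1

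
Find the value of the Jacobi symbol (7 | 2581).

Reciprocity: 7 ≡ 3 and 2581 ≡ 1 (mod 4), so (7/2581) = +(2581/7).
Reduce top mod 7: now compute (5/7).
Reciprocity: 5 ≡ 1 and 7 ≡ 3 (mod 4), so (5/7) = +(7/5).
Reduce top mod 5: now compute (2/5).
Pull out 2: since 5 ≡ 5 (mod 8), (2/5) = -1.
Reached (1/5) = 1. Collecting the sign flips along the way, the symbol is -1.

-1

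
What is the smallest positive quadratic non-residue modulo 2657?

(2/2657) = +1, so 2 is a residue.
(3/2657) = −1, so 3 is the smallest positive non-residue mod 2657.

3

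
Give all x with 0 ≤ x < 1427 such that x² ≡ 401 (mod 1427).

Since 1427 ≡ 3 (mod 4), a square root of 401 is 401^((1427+1)/4) = 401^357 mod 1427.
Repeated squaring: 401^2≡977, 401^4≡1293, 401^8≡832, 401^16≡129, 401^32≡944, 401^64≡688, 401^128≡1007, 401^256≡879 (mod 1427).
401^357 = 401^(256+64+32+4+1) ≡ 572 (mod 1427).
Check: 572² = 327184 ≡ 401 (mod 1427). The two roots are 572 and 855.

572, 855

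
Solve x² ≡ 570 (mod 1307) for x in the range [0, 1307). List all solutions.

465, 842

Since 1307 ≡ 3 (mod 4), a square root of 570 is 570^((1307+1)/4) = 570^327 mod 1307.
Repeated squaring: 570^2≡764, 570^4≡774, 570^8≡470, 570^16≡17, 570^32≡289, 570^64≡1180, 570^128≡445, 570^256≡668 (mod 1307).
570^327 = 570^(256+64+4+2+1) ≡ 465 (mod 1307).
Check: 465² = 216225 ≡ 570 (mod 1307). The two roots are 465 and 842.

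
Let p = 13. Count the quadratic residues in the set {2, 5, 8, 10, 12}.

(2/13) = -1 → non-residue.
(5/13) = -1 → non-residue.
(8/13) = -1 → non-residue.
(10/13) = +1 → QR.
(12/13) = +1 → QR.
Total quadratic residues among the 5: 2.

2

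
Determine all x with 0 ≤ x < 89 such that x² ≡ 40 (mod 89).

29, 60

89 ≡ 1 (mod 4), so we find a root by search.
Trying successive values, 29² = 841 ≡ 40 (mod 89). The other root is 89 − 29 = 60.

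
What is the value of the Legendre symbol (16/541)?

Euler's criterion: (16/541) ≡ 16^270 (mod 541).
16^2 ≡ 256 (mod 541)
16^4 ≡ 75 (mod 541)
16^8 ≡ 215 (mod 541)
16^16 ≡ 240 (mod 541)
16^32 ≡ 254 (mod 541)
16^64 ≡ 137 (mod 541)
16^128 ≡ 375 (mod 541)
16^256 ≡ 506 (mod 541)
16^270 = 16^(256+8+4+2) ≡ 1 (mod 541).
Result is 1, so (16/541) = 1.

1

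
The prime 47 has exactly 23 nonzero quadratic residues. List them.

1, 2, 3, 4, 6, 7, 8, 9, 12, 14, 16, 17, 18, 21, 24, 25, 27, 28, 32, 34, 36, 37, 42

Square k = 1,…,23 (k and 47−k give the same square):
1²=1, 2²=4, 3²=9, 4²=16, 5²=25, 6²=36, 7²≡2, 8²≡17, 9²≡34, 10²≡6, 11²≡27, 12²≡3, 13²≡28, 14²≡8, 15²≡37, 16²≡21, 17²≡7, 18²≡42, 19²≡32, 20²≡24, 21²≡18, 22²≡14, 23²≡12 (mod 47).
So the quadratic residues mod 47 are {1, 2, 3, 4, 6, 7, 8, 9, 12, 14, 16, 17, 18, 21, 24, 25, 27, 28, 32, 34, 36, 37, 42}.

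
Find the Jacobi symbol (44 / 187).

0

Pull out 2^2: since 187 ≡ 3 (mod 8), (2/187) = -1, so (2/187)^2 = +1.
Reciprocity: 11 ≡ 3 and 187 ≡ 3 (mod 4), so (11/187) = −(187/11).
Reduce top mod 11: now compute (0/11).
Top reduces to 0: gcd > 1, so the symbol is 0.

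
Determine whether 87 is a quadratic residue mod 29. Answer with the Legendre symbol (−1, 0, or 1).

0

First reduce: 87 ≡ 0 (mod 29).
Top reduces to 0: gcd > 1, so the symbol is 0.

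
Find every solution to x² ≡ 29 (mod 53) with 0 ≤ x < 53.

20, 33

53 ≡ 1 (mod 4), so we find a root by search.
Trying successive values, 20² = 400 ≡ 29 (mod 53). The other root is 53 − 20 = 33.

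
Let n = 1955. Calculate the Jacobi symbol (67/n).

Reciprocity: 67 ≡ 3 and 1955 ≡ 3 (mod 4), so (67/1955) = −(1955/67).
Reduce top mod 67: now compute (12/67).
Pull out 2^2: since 67 ≡ 3 (mod 8), (2/67) = -1, so (2/67)^2 = +1.
Reciprocity: 3 ≡ 3 and 67 ≡ 3 (mod 4), so (3/67) = −(67/3).
Reduce top mod 3: now compute (1/3).
Reached (1/3) = 1. Collecting the sign flips along the way, the symbol is +1.

1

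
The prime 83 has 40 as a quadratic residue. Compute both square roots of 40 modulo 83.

17, 66

Since 83 ≡ 3 (mod 4), a square root of 40 is 40^((83+1)/4) = 40^21 mod 83.
Repeated squaring: 40^2≡23, 40^4≡31, 40^8≡48, 40^16≡63 (mod 83).
40^21 = 40^(16+4+1) ≡ 17 (mod 83).
Check: 17² = 289 ≡ 40 (mod 83). The two roots are 17 and 66.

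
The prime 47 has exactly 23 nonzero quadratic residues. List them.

1,2,3,4,6,7,8,9,12,14,16,17,18,21,24,25,27,28,32,34,36,37,42

Square k = 1,…,23 (k and 47−k give the same square):
1²=1, 2²=4, 3²=9, 4²=16, 5²=25, 6²=36, 7²≡2, 8²≡17, 9²≡34, 10²≡6, 11²≡27, 12²≡3, 13²≡28, 14²≡8, 15²≡37, 16²≡21, 17²≡7, 18²≡42, 19²≡32, 20²≡24, 21²≡18, 22²≡14, 23²≡12 (mod 47).
So the quadratic residues mod 47 are {1, 2, 3, 4, 6, 7, 8, 9, 12, 14, 16, 17, 18, 21, 24, 25, 27, 28, 32, 34, 36, 37, 42}.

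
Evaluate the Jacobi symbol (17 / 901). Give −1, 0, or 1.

Reciprocity: 17 ≡ 1 and 901 ≡ 1 (mod 4), so (17/901) = +(901/17).
Reduce top mod 17: now compute (0/17).
Top reduces to 0: gcd > 1, so the symbol is 0.

0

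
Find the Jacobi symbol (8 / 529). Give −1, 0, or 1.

Pull out 2^3: since 529 ≡ 1 (mod 8), (2/529) = +1, so (2/529)^3 = +1.
Reached (1/529) = 1. Collecting the sign flips along the way, the symbol is +1.

1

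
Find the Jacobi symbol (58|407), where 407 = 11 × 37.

Pull out 2: since 407 ≡ 7 (mod 8), (2/407) = +1.
Reciprocity: 29 ≡ 1 and 407 ≡ 3 (mod 4), so (29/407) = +(407/29).
Reduce top mod 29: now compute (1/29).
Reached (1/29) = 1. Collecting the sign flips along the way, the symbol is +1.

1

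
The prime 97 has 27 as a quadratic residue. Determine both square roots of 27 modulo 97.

97 ≡ 1 (mod 4), so we find a root by search.
Trying successive values, 30² = 900 ≡ 27 (mod 97). The other root is 97 − 30 = 67.

30, 67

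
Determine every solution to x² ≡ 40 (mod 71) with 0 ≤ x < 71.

18, 53

Since 71 ≡ 3 (mod 4), a square root of 40 is 40^((71+1)/4) = 40^18 mod 71.
Repeated squaring: 40^2≡38, 40^4≡24, 40^8≡8, 40^16≡64 (mod 71).
40^18 = 40^(16+2) ≡ 18 (mod 71).
Check: 18² = 324 ≡ 40 (mod 71). The two roots are 18 and 53.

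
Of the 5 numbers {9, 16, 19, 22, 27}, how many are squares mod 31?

3

(9/31) = +1 → QR.
(16/31) = +1 → QR.
(19/31) = +1 → QR.
(22/31) = -1 → non-residue.
(27/31) = -1 → non-residue.
Total quadratic residues among the 5: 3.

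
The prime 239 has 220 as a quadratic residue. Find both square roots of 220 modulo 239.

69, 170

Since 239 ≡ 3 (mod 4), a square root of 220 is 220^((239+1)/4) = 220^60 mod 239.
Repeated squaring: 220^2≡122, 220^4≡66, 220^8≡54, 220^16≡48, 220^32≡153 (mod 239).
220^60 = 220^(32+16+8+4) ≡ 170 (mod 239).
Check: 170² = 28900 ≡ 220 (mod 239). The two roots are 69 and 170.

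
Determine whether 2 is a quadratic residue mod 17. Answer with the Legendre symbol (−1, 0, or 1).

Pull out 2: since 17 ≡ 1 (mod 8), (2/17) = +1.
Reached (1/17) = 1. Collecting the sign flips along the way, the symbol is +1.

1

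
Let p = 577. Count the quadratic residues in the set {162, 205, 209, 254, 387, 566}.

5

(162/577) = +1 → QR.
(205/577) = +1 → QR.
(209/577) = +1 → QR.
(254/577) = +1 → QR.
(387/577) = -1 → non-residue.
(566/577) = +1 → QR.
Total quadratic residues among the 6: 5.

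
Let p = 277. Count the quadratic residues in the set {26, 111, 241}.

1

(26/277) = -1 → non-residue.
(111/277) = -1 → non-residue.
(241/277) = +1 → QR.
Total quadratic residues among the 3: 1.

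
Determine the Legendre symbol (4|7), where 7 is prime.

Euler's criterion: (4/7) ≡ 4^3 (mod 7).
4^2 ≡ 2 (mod 7)
4^3 = 4^(2+1) ≡ 1 (mod 7).
Result is 1, so (4/7) = 1.

1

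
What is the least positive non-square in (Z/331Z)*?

(2/331) = −1, so 2 is the smallest positive non-residue mod 331.

2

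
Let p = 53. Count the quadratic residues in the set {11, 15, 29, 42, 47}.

(11/53) = +1 → QR.
(15/53) = +1 → QR.
(29/53) = +1 → QR.
(42/53) = +1 → QR.
(47/53) = +1 → QR.
Total quadratic residues among the 5: 5.

5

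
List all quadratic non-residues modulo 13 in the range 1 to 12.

Square k = 1,…,6 (k and 13−k give the same square):
1²=1, 2²=4, 3²=9, 4²≡3, 5²≡12, 6²≡10 (mod 13).
The residues are {1, 3, 4, 9, 10, 12}; the non-residues are the remaining 6 nonzero classes.

2 5 6 7 8 11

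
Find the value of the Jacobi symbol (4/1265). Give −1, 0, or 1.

1

Pull out 2^2: since 1265 ≡ 1 (mod 8), (2/1265) = +1, so (2/1265)^2 = +1.
Reached (1/1265) = 1. Collecting the sign flips along the way, the symbol is +1.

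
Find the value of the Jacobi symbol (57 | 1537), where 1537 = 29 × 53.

Reciprocity: 57 ≡ 1 and 1537 ≡ 1 (mod 4), so (57/1537) = +(1537/57).
Reduce top mod 57: now compute (55/57).
Reciprocity: 55 ≡ 3 and 57 ≡ 1 (mod 4), so (55/57) = +(57/55).
Reduce top mod 55: now compute (2/55).
Pull out 2: since 55 ≡ 7 (mod 8), (2/55) = +1.
Reached (1/55) = 1. Collecting the sign flips along the way, the symbol is +1.

1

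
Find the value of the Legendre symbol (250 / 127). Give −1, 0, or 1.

Euler's criterion: (250/127) ≡ 123^63 (mod 127).
123^2 ≡ 16 (mod 127)
123^4 ≡ 2 (mod 127)
123^8 ≡ 4 (mod 127)
123^16 ≡ 16 (mod 127)
123^32 ≡ 2 (mod 127)
123^63 = 123^(32+16+8+4+2+1) ≡ 126 (mod 127).
Result is 126 ≡ −1, so (250/127) = −1.

-1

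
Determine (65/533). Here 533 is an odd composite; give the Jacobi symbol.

Reciprocity: 65 ≡ 1 and 533 ≡ 1 (mod 4), so (65/533) = +(533/65).
Reduce top mod 65: now compute (13/65).
Reciprocity: 13 ≡ 1 and 65 ≡ 1 (mod 4), so (13/65) = +(65/13).
Reduce top mod 13: now compute (0/13).
Top reduces to 0: gcd > 1, so the symbol is 0.

0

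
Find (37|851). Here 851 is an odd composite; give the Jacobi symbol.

0

Reciprocity: 37 ≡ 1 and 851 ≡ 3 (mod 4), so (37/851) = +(851/37).
Reduce top mod 37: now compute (0/37).
Top reduces to 0: gcd > 1, so the symbol is 0.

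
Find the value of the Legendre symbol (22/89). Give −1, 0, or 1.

1

Pull out 2: since 89 ≡ 1 (mod 8), (2/89) = +1.
Reciprocity: 11 ≡ 3 and 89 ≡ 1 (mod 4), so (11/89) = +(89/11).
Reduce top mod 11: now compute (1/11).
Reached (1/11) = 1. Collecting the sign flips along the way, the symbol is +1.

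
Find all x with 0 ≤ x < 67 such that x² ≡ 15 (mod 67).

22, 45

Since 67 ≡ 3 (mod 4), a square root of 15 is 15^((67+1)/4) = 15^17 mod 67.
Repeated squaring: 15^2≡24, 15^4≡40, 15^8≡59, 15^16≡64 (mod 67).
15^17 = 15^(16+1) ≡ 22 (mod 67).
Check: 22² = 484 ≡ 15 (mod 67). The two roots are 22 and 45.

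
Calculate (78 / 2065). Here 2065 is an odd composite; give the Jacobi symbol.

-1

Pull out 2: since 2065 ≡ 1 (mod 8), (2/2065) = +1.
Reciprocity: 39 ≡ 3 and 2065 ≡ 1 (mod 4), so (39/2065) = +(2065/39).
Reduce top mod 39: now compute (37/39).
Reciprocity: 37 ≡ 1 and 39 ≡ 3 (mod 4), so (37/39) = +(39/37).
Reduce top mod 37: now compute (2/37).
Pull out 2: since 37 ≡ 5 (mod 8), (2/37) = -1.
Reached (1/37) = 1. Collecting the sign flips along the way, the symbol is -1.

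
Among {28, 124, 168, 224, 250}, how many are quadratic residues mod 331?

(28/331) = -1 → non-residue.
(124/331) = +1 → QR.
(168/331) = -1 → non-residue.
(224/331) = +1 → QR.
(250/331) = -1 → non-residue.
Total quadratic residues among the 5: 2.

2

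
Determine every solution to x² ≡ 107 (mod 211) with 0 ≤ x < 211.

Since 211 ≡ 3 (mod 4), a square root of 107 is 107^((211+1)/4) = 107^53 mod 211.
Repeated squaring: 107^2≡55, 107^4≡71, 107^8≡188, 107^16≡107, 107^32≡55 (mod 211).
107^53 = 107^(32+16+4+1) ≡ 188 (mod 211).
Check: 188² = 35344 ≡ 107 (mod 211). The two roots are 23 and 188.

23, 188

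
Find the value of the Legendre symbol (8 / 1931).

Pull out 2^3: since 1931 ≡ 3 (mod 8), (2/1931) = -1, so (2/1931)^3 = -1.
Reached (1/1931) = 1. Collecting the sign flips along the way, the symbol is -1.

-1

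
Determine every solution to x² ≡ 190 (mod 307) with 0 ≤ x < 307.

133, 174

Since 307 ≡ 3 (mod 4), a square root of 190 is 190^((307+1)/4) = 190^77 mod 307.
Repeated squaring: 190^2≡181, 190^4≡219, 190^8≡69, 190^16≡156, 190^32≡83, 190^64≡135 (mod 307).
190^77 = 190^(64+8+4+1) ≡ 133 (mod 307).
Check: 133² = 17689 ≡ 190 (mod 307). The two roots are 133 and 174.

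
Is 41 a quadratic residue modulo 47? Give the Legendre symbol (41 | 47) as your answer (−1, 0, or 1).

Euler's criterion: (41/47) ≡ 41^23 (mod 47).
41^2 ≡ 36 (mod 47)
41^4 ≡ 27 (mod 47)
41^8 ≡ 24 (mod 47)
41^16 ≡ 12 (mod 47)
41^23 = 41^(16+4+2+1) ≡ 46 (mod 47).
Result is 46 ≡ −1, so (41/47) = −1.

-1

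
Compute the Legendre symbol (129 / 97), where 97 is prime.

1

First reduce: 129 ≡ 32 (mod 97).
Pull out 2^5: since 97 ≡ 1 (mod 8), (2/97) = +1, so (2/97)^5 = +1.
Reached (1/97) = 1. Collecting the sign flips along the way, the symbol is +1.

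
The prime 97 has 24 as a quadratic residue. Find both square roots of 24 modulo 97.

97 ≡ 1 (mod 4), so we find a root by search.
Trying successive values, 11² = 121 ≡ 24 (mod 97). The other root is 97 − 11 = 86.

11, 86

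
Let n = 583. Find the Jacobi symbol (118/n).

1

Pull out 2: since 583 ≡ 7 (mod 8), (2/583) = +1.
Reciprocity: 59 ≡ 3 and 583 ≡ 3 (mod 4), so (59/583) = −(583/59).
Reduce top mod 59: now compute (52/59).
Pull out 2^2: since 59 ≡ 3 (mod 8), (2/59) = -1, so (2/59)^2 = +1.
Reciprocity: 13 ≡ 1 and 59 ≡ 3 (mod 4), so (13/59) = +(59/13).
Reduce top mod 13: now compute (7/13).
Reciprocity: 7 ≡ 3 and 13 ≡ 1 (mod 4), so (7/13) = +(13/7).
Reduce top mod 7: now compute (6/7).
Pull out 2: since 7 ≡ 7 (mod 8), (2/7) = +1.
Reciprocity: 3 ≡ 3 and 7 ≡ 3 (mod 4), so (3/7) = −(7/3).
Reduce top mod 3: now compute (1/3).
Reached (1/3) = 1. Collecting the sign flips along the way, the symbol is +1.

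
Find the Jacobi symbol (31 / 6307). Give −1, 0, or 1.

Reciprocity: 31 ≡ 3 and 6307 ≡ 3 (mod 4), so (31/6307) = −(6307/31).
Reduce top mod 31: now compute (14/31).
Pull out 2: since 31 ≡ 7 (mod 8), (2/31) = +1.
Reciprocity: 7 ≡ 3 and 31 ≡ 3 (mod 4), so (7/31) = −(31/7).
Reduce top mod 7: now compute (3/7).
Reciprocity: 3 ≡ 3 and 7 ≡ 3 (mod 4), so (3/7) = −(7/3).
Reduce top mod 3: now compute (1/3).
Reached (1/3) = 1. Collecting the sign flips along the way, the symbol is -1.

-1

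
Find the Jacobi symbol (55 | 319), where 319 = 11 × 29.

Reciprocity: 55 ≡ 3 and 319 ≡ 3 (mod 4), so (55/319) = −(319/55).
Reduce top mod 55: now compute (44/55).
Pull out 2^2: since 55 ≡ 7 (mod 8), (2/55) = +1, so (2/55)^2 = +1.
Reciprocity: 11 ≡ 3 and 55 ≡ 3 (mod 4), so (11/55) = −(55/11).
Reduce top mod 11: now compute (0/11).
Top reduces to 0: gcd > 1, so the symbol is 0.

0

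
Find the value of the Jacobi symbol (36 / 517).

1

Pull out 2^2: since 517 ≡ 5 (mod 8), (2/517) = -1, so (2/517)^2 = +1.
Reciprocity: 9 ≡ 1 and 517 ≡ 1 (mod 4), so (9/517) = +(517/9).
Reduce top mod 9: now compute (4/9).
Pull out 2^2: since 9 ≡ 1 (mod 8), (2/9) = +1, so (2/9)^2 = +1.
Reached (1/9) = 1. Collecting the sign flips along the way, the symbol is +1.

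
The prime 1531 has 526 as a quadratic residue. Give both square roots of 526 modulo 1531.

Since 1531 ≡ 3 (mod 4), a square root of 526 is 526^((1531+1)/4) = 526^383 mod 1531.
Repeated squaring: 526^2≡1096, 526^4≡912, 526^8≡411, 526^16≡511, 526^32≡851, 526^64≡38, 526^128≡1444, 526^256≡1445 (mod 1531).
526^383 = 526^(256+64+32+16+8+4+2+1) ≡ 445 (mod 1531).
Check: 445² = 198025 ≡ 526 (mod 1531). The two roots are 445 and 1086.

445, 1086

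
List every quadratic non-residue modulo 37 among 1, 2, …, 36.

Square k = 1,…,18 (k and 37−k give the same square):
1²=1, 2²=4, 3²=9, 4²=16, 5²=25, 6²=36, 7²≡12, 8²≡27, 9²≡7, 10²≡26, 11²≡10, 12²≡33, 13²≡21, 14²≡11, 15²≡3, 16²≡34, 17²≡30, 18²≡28 (mod 37).
The residues are {1, 3, 4, 7, 9, 10, 11, 12, 16, 21, 25, 26, 27, 28, 30, 33, 34, 36}; the non-residues are the remaining 18 nonzero classes.

2,5,6,8,13,14,15,17,18,19,20,22,23,24,29,31,32,35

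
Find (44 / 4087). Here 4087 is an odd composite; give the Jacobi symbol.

Pull out 2^2: since 4087 ≡ 7 (mod 8), (2/4087) = +1, so (2/4087)^2 = +1.
Reciprocity: 11 ≡ 3 and 4087 ≡ 3 (mod 4), so (11/4087) = −(4087/11).
Reduce top mod 11: now compute (6/11).
Pull out 2: since 11 ≡ 3 (mod 8), (2/11) = -1.
Reciprocity: 3 ≡ 3 and 11 ≡ 3 (mod 4), so (3/11) = −(11/3).
Reduce top mod 3: now compute (2/3).
Pull out 2: since 3 ≡ 3 (mod 8), (2/3) = -1.
Reached (1/3) = 1. Collecting the sign flips along the way, the symbol is +1.

1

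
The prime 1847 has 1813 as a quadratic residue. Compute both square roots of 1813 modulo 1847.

Since 1847 ≡ 3 (mod 4), a square root of 1813 is 1813^((1847+1)/4) = 1813^462 mod 1847.
Repeated squaring: 1813^2≡1156, 1813^4≡955, 1813^8≡1454, 1813^16≡1148, 1813^32≡993, 1813^64≡1598, 1813^128≡1050, 1813^256≡1688 (mod 1847).
1813^462 = 1813^(256+128+64+8+4+2) ≡ 804 (mod 1847).
Check: 804² = 646416 ≡ 1813 (mod 1847). The two roots are 804 and 1043.

804, 1043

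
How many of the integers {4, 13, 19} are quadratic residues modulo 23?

2

(4/23) = +1 → QR.
(13/23) = +1 → QR.
(19/23) = -1 → non-residue.
Total quadratic residues among the 3: 2.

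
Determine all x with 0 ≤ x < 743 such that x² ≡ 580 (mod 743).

53, 690

Since 743 ≡ 3 (mod 4), a square root of 580 is 580^((743+1)/4) = 580^186 mod 743.
Repeated squaring: 580^2≡564, 580^4≡92, 580^8≡291, 580^16≡722, 580^32≡441, 580^64≡558, 580^128≡47 (mod 743).
580^186 = 580^(128+32+16+8+2) ≡ 53 (mod 743).
Check: 53² = 2809 ≡ 580 (mod 743). The two roots are 53 and 690.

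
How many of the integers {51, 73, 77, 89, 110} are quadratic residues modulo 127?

1

(51/127) = -1 → non-residue.
(73/127) = +1 → QR.
(77/127) = -1 → non-residue.
(89/127) = -1 → non-residue.
(110/127) = -1 → non-residue.
Total quadratic residues among the 5: 1.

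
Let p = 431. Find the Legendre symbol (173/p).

Euler's criterion: (173/431) ≡ 173^215 (mod 431).
173^2 ≡ 190 (mod 431)
173^4 ≡ 327 (mod 431)
173^8 ≡ 41 (mod 431)
173^16 ≡ 388 (mod 431)
173^32 ≡ 125 (mod 431)
173^64 ≡ 109 (mod 431)
173^128 ≡ 244 (mod 431)
173^215 = 173^(128+64+16+4+2+1) ≡ 1 (mod 431).
Result is 1, so (173/431) = 1.

1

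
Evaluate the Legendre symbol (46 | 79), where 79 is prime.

Euler's criterion: (46/79) ≡ 46^39 (mod 79).
46^2 ≡ 62 (mod 79)
46^4 ≡ 52 (mod 79)
46^8 ≡ 18 (mod 79)
46^16 ≡ 8 (mod 79)
46^32 ≡ 64 (mod 79)
46^39 = 46^(32+4+2+1) ≡ 1 (mod 79).
Result is 1, so (46/79) = 1.

1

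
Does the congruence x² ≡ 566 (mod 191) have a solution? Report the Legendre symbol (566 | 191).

Euler's criterion: (566/191) ≡ 184^95 (mod 191).
184^2 ≡ 49 (mod 191)
184^4 ≡ 109 (mod 191)
184^8 ≡ 39 (mod 191)
184^16 ≡ 184 (mod 191)
184^32 ≡ 49 (mod 191)
184^64 ≡ 109 (mod 191)
184^95 = 184^(64+16+8+4+2+1) ≡ 1 (mod 191).
Result is 1, so (566/191) = 1.

1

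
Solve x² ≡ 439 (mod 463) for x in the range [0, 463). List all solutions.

Since 463 ≡ 3 (mod 4), a square root of 439 is 439^((463+1)/4) = 439^116 mod 463.
Repeated squaring: 439^2≡113, 439^4≡268, 439^8≡59, 439^16≡240, 439^32≡188, 439^64≡156 (mod 463).
439^116 = 439^(64+32+16+4) ≡ 136 (mod 463).
Check: 136² = 18496 ≡ 439 (mod 463). The two roots are 136 and 327.

136, 327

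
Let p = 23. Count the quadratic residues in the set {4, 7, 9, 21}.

(4/23) = +1 → QR.
(7/23) = -1 → non-residue.
(9/23) = +1 → QR.
(21/23) = -1 → non-residue.
Total quadratic residues among the 4: 2.

2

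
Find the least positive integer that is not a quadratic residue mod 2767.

3

(2/2767) = +1, so 2 is a residue.
(3/2767) = −1, so 3 is the smallest positive non-residue mod 2767.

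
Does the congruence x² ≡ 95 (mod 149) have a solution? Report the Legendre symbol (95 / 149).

Reciprocity: 95 ≡ 3 and 149 ≡ 1 (mod 4), so (95/149) = +(149/95).
Reduce top mod 95: now compute (54/95).
Pull out 2: since 95 ≡ 7 (mod 8), (2/95) = +1.
Reciprocity: 27 ≡ 3 and 95 ≡ 3 (mod 4), so (27/95) = −(95/27).
Reduce top mod 27: now compute (14/27).
Pull out 2: since 27 ≡ 3 (mod 8), (2/27) = -1.
Reciprocity: 7 ≡ 3 and 27 ≡ 3 (mod 4), so (7/27) = −(27/7).
Reduce top mod 7: now compute (6/7).
Pull out 2: since 7 ≡ 7 (mod 8), (2/7) = +1.
Reciprocity: 3 ≡ 3 and 7 ≡ 3 (mod 4), so (3/7) = −(7/3).
Reduce top mod 3: now compute (1/3).
Reached (1/3) = 1. Collecting the sign flips along the way, the symbol is +1.

1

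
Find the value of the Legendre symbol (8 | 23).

Pull out 2^3: since 23 ≡ 7 (mod 8), (2/23) = +1, so (2/23)^3 = +1.
Reached (1/23) = 1. Collecting the sign flips along the way, the symbol is +1.

1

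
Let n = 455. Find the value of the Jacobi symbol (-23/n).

First reduce: -23 ≡ 432 (mod 455).
Pull out 2^4: since 455 ≡ 7 (mod 8), (2/455) = +1, so (2/455)^4 = +1.
Reciprocity: 27 ≡ 3 and 455 ≡ 3 (mod 4), so (27/455) = −(455/27).
Reduce top mod 27: now compute (23/27).
Reciprocity: 23 ≡ 3 and 27 ≡ 3 (mod 4), so (23/27) = −(27/23).
Reduce top mod 23: now compute (4/23).
Pull out 2^2: since 23 ≡ 7 (mod 8), (2/23) = +1, so (2/23)^2 = +1.
Reached (1/23) = 1. Collecting the sign flips along the way, the symbol is +1.

1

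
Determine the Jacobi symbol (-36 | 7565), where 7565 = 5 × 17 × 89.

1

First reduce: -36 ≡ 7529 (mod 7565).
Reciprocity: 7529 ≡ 1 and 7565 ≡ 1 (mod 4), so (7529/7565) = +(7565/7529).
Reduce top mod 7529: now compute (36/7529).
Pull out 2^2: since 7529 ≡ 1 (mod 8), (2/7529) = +1, so (2/7529)^2 = +1.
Reciprocity: 9 ≡ 1 and 7529 ≡ 1 (mod 4), so (9/7529) = +(7529/9).
Reduce top mod 9: now compute (5/9).
Reciprocity: 5 ≡ 1 and 9 ≡ 1 (mod 4), so (5/9) = +(9/5).
Reduce top mod 5: now compute (4/5).
Pull out 2^2: since 5 ≡ 5 (mod 8), (2/5) = -1, so (2/5)^2 = +1.
Reached (1/5) = 1. Collecting the sign flips along the way, the symbol is +1.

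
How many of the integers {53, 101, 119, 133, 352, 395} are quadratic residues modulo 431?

3

(53/431) = +1 → QR.
(101/431) = -1 → non-residue.
(119/431) = +1 → QR.
(133/431) = -1 → non-residue.
(352/431) = +1 → QR.
(395/431) = -1 → non-residue.
Total quadratic residues among the 6: 3.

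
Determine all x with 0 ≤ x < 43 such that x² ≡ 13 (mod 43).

Since 43 ≡ 3 (mod 4), a square root of 13 is 13^((43+1)/4) = 13^11 mod 43.
Repeated squaring: 13^2≡40, 13^4≡9, 13^8≡38 (mod 43).
13^11 = 13^(8+2+1) ≡ 23 (mod 43).
Check: 23² = 529 ≡ 13 (mod 43). The two roots are 20 and 23.

20, 23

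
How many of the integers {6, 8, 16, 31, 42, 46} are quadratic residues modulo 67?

(6/67) = +1 → QR.
(8/67) = -1 → non-residue.
(16/67) = +1 → QR.
(31/67) = -1 → non-residue.
(42/67) = -1 → non-residue.
(46/67) = -1 → non-residue.
Total quadratic residues among the 6: 2.

2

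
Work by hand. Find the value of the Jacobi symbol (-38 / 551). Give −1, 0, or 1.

First reduce: -38 ≡ 513 (mod 551).
Reciprocity: 513 ≡ 1 and 551 ≡ 3 (mod 4), so (513/551) = +(551/513).
Reduce top mod 513: now compute (38/513).
Pull out 2: since 513 ≡ 1 (mod 8), (2/513) = +1.
Reciprocity: 19 ≡ 3 and 513 ≡ 1 (mod 4), so (19/513) = +(513/19).
Reduce top mod 19: now compute (0/19).
Top reduces to 0: gcd > 1, so the symbol is 0.

0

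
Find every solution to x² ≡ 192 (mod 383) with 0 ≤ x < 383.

Since 383 ≡ 3 (mod 4), a square root of 192 is 192^((383+1)/4) = 192^96 mod 383.
Repeated squaring: 192^2≡96, 192^4≡24, 192^8≡193, 192^16≡98, 192^32≡29, 192^64≡75 (mod 383).
192^96 = 192^(64+32) ≡ 260 (mod 383).
Check: 260² = 67600 ≡ 192 (mod 383). The two roots are 123 and 260.

123, 260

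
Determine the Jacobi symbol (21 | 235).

1

Reciprocity: 21 ≡ 1 and 235 ≡ 3 (mod 4), so (21/235) = +(235/21).
Reduce top mod 21: now compute (4/21).
Pull out 2^2: since 21 ≡ 5 (mod 8), (2/21) = -1, so (2/21)^2 = +1.
Reached (1/21) = 1. Collecting the sign flips along the way, the symbol is +1.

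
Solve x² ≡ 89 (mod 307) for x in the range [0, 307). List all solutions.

150, 157

Since 307 ≡ 3 (mod 4), a square root of 89 is 89^((307+1)/4) = 89^77 mod 307.
Repeated squaring: 89^2≡246, 89^4≡37, 89^8≡141, 89^16≡233, 89^32≡257, 89^64≡44 (mod 307).
89^77 = 89^(64+8+4+1) ≡ 150 (mod 307).
Check: 150² = 22500 ≡ 89 (mod 307). The two roots are 150 and 157.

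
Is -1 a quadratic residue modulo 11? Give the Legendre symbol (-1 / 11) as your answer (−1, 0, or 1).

Euler's criterion: (-1/11) ≡ 10^5 (mod 11).
10^2 ≡ 1 (mod 11)
10^4 ≡ 1 (mod 11)
10^5 = 10^(4+1) ≡ 10 (mod 11).
Result is 10 ≡ −1, so (-1/11) = −1.

-1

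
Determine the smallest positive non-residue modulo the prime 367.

(2/367) = +1, so 2 is a residue.
(3/367) = −1, so 3 is the smallest positive non-residue mod 367.

3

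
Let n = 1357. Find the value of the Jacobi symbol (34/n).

1

Pull out 2: since 1357 ≡ 5 (mod 8), (2/1357) = -1.
Reciprocity: 17 ≡ 1 and 1357 ≡ 1 (mod 4), so (17/1357) = +(1357/17).
Reduce top mod 17: now compute (14/17).
Pull out 2: since 17 ≡ 1 (mod 8), (2/17) = +1.
Reciprocity: 7 ≡ 3 and 17 ≡ 1 (mod 4), so (7/17) = +(17/7).
Reduce top mod 7: now compute (3/7).
Reciprocity: 3 ≡ 3 and 7 ≡ 3 (mod 4), so (3/7) = −(7/3).
Reduce top mod 3: now compute (1/3).
Reached (1/3) = 1. Collecting the sign flips along the way, the symbol is +1.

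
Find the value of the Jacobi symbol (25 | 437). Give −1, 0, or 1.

Reciprocity: 25 ≡ 1 and 437 ≡ 1 (mod 4), so (25/437) = +(437/25).
Reduce top mod 25: now compute (12/25).
Pull out 2^2: since 25 ≡ 1 (mod 8), (2/25) = +1, so (2/25)^2 = +1.
Reciprocity: 3 ≡ 3 and 25 ≡ 1 (mod 4), so (3/25) = +(25/3).
Reduce top mod 3: now compute (1/3).
Reached (1/3) = 1. Collecting the sign flips along the way, the symbol is +1.

1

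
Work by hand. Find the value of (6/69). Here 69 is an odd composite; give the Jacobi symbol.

0

Pull out 2: since 69 ≡ 5 (mod 8), (2/69) = -1.
Reciprocity: 3 ≡ 3 and 69 ≡ 1 (mod 4), so (3/69) = +(69/3).
Reduce top mod 3: now compute (0/3).
Top reduces to 0: gcd > 1, so the symbol is 0.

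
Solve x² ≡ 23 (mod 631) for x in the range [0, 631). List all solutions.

233, 398

Since 631 ≡ 3 (mod 4), a square root of 23 is 23^((631+1)/4) = 23^158 mod 631.
Repeated squaring: 23^2≡529, 23^4≡308, 23^8≡214, 23^16≡364, 23^32≡617, 23^64≡196, 23^128≡556 (mod 631).
23^158 = 23^(128+16+8+4+2) ≡ 398 (mod 631).
Check: 398² = 158404 ≡ 23 (mod 631). The two roots are 233 and 398.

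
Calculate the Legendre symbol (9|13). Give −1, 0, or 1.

1

Euler's criterion: (9/13) ≡ 9^6 (mod 13).
9^2 ≡ 3 (mod 13)
9^4 ≡ 9 (mod 13)
9^6 = 9^(4+2) ≡ 1 (mod 13).
Result is 1, so (9/13) = 1.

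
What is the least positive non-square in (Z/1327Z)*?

(2/1327) = +1, so 2 is a residue.
(3/1327) = −1, so 3 is the smallest positive non-residue mod 1327.

3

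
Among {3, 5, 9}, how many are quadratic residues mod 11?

(3/11) = +1 → QR.
(5/11) = +1 → QR.
(9/11) = +1 → QR.
Total quadratic residues among the 3: 3.

3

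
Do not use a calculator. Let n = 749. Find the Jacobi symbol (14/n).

0

Pull out 2: since 749 ≡ 5 (mod 8), (2/749) = -1.
Reciprocity: 7 ≡ 3 and 749 ≡ 1 (mod 4), so (7/749) = +(749/7).
Reduce top mod 7: now compute (0/7).
Top reduces to 0: gcd > 1, so the symbol is 0.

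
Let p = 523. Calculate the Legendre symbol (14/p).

-1

Euler's criterion: (14/523) ≡ 14^261 (mod 523).
14^2 ≡ 196 (mod 523)
14^4 ≡ 237 (mod 523)
14^8 ≡ 208 (mod 523)
14^16 ≡ 378 (mod 523)
14^32 ≡ 105 (mod 523)
14^64 ≡ 42 (mod 523)
14^128 ≡ 195 (mod 523)
14^256 ≡ 369 (mod 523)
14^261 = 14^(256+4+1) ≡ 522 (mod 523).
Result is 522 ≡ −1, so (14/523) = −1.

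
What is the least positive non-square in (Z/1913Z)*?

3

(2/1913) = +1, so 2 is a residue.
(3/1913) = −1, so 3 is the smallest positive non-residue mod 1913.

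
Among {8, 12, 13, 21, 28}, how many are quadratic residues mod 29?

2

(8/29) = -1 → non-residue.
(12/29) = -1 → non-residue.
(13/29) = +1 → QR.
(21/29) = -1 → non-residue.
(28/29) = +1 → QR.
Total quadratic residues among the 5: 2.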